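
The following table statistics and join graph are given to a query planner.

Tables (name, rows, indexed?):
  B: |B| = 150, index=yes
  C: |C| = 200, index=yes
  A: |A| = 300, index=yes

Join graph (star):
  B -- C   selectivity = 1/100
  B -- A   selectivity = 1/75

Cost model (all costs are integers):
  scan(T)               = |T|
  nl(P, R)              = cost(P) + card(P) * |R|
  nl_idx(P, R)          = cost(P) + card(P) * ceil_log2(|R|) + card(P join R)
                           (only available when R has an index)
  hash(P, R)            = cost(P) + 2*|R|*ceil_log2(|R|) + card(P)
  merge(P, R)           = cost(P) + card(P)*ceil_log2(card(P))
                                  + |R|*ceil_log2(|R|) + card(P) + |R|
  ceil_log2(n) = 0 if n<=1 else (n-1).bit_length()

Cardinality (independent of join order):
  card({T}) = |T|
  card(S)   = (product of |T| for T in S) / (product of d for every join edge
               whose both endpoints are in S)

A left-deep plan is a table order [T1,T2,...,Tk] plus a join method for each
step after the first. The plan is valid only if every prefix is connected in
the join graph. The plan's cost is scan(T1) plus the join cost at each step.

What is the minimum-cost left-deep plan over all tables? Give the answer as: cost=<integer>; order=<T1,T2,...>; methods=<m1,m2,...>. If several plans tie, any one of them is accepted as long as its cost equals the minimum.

Selinger DP (subsets sized 1..n):
  {B}: scan cost=150, card=150
  {C}: scan cost=200, card=200
  {A}: scan cost=300, card=300
  {BC}: card=300; try (C,nl_idx)→1650, (B,nl_idx)→2100, (B,hash)→2800, (C,merge)→3300, (B,merge)→3350, (C,hash)→3500 …(+2); best=1650 via (C,nl_idx)
  {AB}: card=600; try (A,nl_idx)→2100, (B,hash)→3000, (B,nl_idx)→3300, (A,merge)→4500, (B,merge)→4650, (A,hash)→5700 …(+2); best=2100 via (A,nl_idx)
  {ABC}: card=1200; try (A,nl_idx)→5550, (C,hash)→5900, (A,hash)→7350, (A,merge)→7650, (C,nl_idx)→8100, (C,merge)→10500 …(+2); best=5550 via (A,nl_idx)

cost=5550; order=B,C,A; methods=nl_idx,nl_idx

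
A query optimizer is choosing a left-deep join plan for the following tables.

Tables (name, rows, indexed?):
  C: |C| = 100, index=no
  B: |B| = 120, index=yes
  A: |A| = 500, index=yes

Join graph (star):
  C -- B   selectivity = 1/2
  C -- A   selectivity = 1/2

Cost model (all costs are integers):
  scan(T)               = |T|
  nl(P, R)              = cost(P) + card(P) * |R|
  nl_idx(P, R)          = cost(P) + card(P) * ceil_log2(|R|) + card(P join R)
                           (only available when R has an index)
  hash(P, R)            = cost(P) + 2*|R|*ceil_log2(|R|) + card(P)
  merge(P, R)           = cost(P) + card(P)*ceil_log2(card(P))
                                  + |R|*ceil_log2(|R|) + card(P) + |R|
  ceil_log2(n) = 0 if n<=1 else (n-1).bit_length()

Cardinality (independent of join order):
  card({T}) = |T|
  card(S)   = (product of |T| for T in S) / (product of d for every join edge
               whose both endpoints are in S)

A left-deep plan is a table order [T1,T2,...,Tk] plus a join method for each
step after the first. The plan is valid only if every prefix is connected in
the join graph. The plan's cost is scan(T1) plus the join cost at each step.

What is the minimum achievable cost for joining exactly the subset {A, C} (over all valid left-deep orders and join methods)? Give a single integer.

Selinger DP over subsets of {A,C}:
  {C}: scan cost=100, card=100
  {A}: scan cost=500, card=500
  {AC}: card=25000; try (C,hash)→2400, (A,merge)→5900, (C,merge)→6300, (A,hash)→9200, (A,nl_idx)→26000, (A,nl)→50100 …(+1); best=2400 via (C,hash)

2400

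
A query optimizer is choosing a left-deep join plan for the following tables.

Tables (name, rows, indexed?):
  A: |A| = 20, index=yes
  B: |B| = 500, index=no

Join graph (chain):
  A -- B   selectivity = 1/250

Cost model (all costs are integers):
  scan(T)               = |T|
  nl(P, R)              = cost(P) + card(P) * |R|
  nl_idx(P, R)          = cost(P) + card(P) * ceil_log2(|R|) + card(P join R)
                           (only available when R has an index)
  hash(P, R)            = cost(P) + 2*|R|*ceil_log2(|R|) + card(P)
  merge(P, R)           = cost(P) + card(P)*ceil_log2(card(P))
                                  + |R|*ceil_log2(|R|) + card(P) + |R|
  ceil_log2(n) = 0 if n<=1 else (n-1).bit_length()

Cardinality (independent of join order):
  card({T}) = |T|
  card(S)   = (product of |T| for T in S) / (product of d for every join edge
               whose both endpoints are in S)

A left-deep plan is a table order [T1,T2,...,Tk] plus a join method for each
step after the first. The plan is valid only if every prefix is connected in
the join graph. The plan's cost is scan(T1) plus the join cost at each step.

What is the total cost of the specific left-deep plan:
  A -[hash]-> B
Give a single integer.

9040

step 1: scan A: cost=20, card=20
step 2: join B via hash
    card(P join B) = 20*500/(250) = 40
    cost = 20 + 2*500*9 + 20 = 9040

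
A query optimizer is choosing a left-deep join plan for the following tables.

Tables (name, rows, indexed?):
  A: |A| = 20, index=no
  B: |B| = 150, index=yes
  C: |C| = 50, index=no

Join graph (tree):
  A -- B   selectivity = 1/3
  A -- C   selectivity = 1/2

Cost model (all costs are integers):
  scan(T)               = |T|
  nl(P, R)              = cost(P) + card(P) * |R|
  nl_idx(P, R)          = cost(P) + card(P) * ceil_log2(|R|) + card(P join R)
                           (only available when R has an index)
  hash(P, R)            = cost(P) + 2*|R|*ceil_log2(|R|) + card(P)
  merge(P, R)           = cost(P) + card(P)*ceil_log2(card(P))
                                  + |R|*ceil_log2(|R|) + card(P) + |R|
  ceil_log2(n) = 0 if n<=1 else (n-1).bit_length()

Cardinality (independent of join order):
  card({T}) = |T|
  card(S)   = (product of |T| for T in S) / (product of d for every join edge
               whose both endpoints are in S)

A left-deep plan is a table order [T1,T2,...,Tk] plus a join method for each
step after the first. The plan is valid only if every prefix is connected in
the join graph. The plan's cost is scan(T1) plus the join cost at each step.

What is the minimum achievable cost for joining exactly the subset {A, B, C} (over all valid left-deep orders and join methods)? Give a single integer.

Selinger DP over subsets of {A,B,C}:
  {A}: scan cost=20, card=20
  {B}: scan cost=150, card=150
  {C}: scan cost=50, card=50
  {AB}: card=1000; try (A,hash)→500, (B,nl_idx)→1180, (B,merge)→1490, (A,merge)→1620, (B,hash)→2440, (B,nl)→3020 …(+1); best=500 via (A,hash)
  {AC}: card=500; try (A,hash)→300, (C,merge)→490, (A,merge)→520, (C,hash)→640, (C,nl)→1020, (A,nl)→1050; best=300 via (A,hash)
  {ABC}: card=25000; try (C,hash)→2100, (B,hash)→3200, (B,merge)→6650, (C,merge)→11850, (B,nl_idx)→29300, (C,nl)→50500 …(+1); best=2100 via (C,hash)

2100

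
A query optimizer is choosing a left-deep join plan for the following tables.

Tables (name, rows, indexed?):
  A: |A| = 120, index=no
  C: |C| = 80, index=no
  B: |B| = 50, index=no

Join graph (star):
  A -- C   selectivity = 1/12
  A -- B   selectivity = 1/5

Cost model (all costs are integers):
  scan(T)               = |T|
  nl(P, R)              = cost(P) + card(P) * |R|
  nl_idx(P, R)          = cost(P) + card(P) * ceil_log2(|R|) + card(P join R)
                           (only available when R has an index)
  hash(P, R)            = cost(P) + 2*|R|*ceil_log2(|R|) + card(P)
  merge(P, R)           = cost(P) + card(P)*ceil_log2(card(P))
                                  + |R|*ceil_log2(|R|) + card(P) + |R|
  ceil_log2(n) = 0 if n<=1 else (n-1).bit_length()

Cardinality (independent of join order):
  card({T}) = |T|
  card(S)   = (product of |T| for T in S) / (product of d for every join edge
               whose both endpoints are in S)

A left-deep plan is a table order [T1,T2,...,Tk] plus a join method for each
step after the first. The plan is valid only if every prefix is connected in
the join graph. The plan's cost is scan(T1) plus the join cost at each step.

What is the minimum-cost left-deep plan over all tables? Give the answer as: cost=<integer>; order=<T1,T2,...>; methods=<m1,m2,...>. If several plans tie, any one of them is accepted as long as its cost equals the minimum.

cost=2760; order=A,C,B; methods=hash,hash

Selinger DP (subsets sized 1..n):
  {A}: scan cost=120, card=120
  {C}: scan cost=80, card=80
  {B}: scan cost=50, card=50
  {AC}: card=800; try (C,hash)→1360, (A,merge)→1680, (C,merge)→1720, (A,hash)→1840, (A,nl)→9680, (C,nl)→9720; best=1360 via (C,hash)
  {AB}: card=1200; try (B,hash)→840, (A,merge)→1360, (B,merge)→1430, (A,hash)→1780, (A,nl)→6050, (B,nl)→6120; best=840 via (B,hash)
  {ABC}: card=8000; try (B,hash)→2760, (C,hash)→3160, (B,merge)→10510, (C,merge)→15880, (B,nl)→41360, (C,nl)→96840; best=2760 via (B,hash)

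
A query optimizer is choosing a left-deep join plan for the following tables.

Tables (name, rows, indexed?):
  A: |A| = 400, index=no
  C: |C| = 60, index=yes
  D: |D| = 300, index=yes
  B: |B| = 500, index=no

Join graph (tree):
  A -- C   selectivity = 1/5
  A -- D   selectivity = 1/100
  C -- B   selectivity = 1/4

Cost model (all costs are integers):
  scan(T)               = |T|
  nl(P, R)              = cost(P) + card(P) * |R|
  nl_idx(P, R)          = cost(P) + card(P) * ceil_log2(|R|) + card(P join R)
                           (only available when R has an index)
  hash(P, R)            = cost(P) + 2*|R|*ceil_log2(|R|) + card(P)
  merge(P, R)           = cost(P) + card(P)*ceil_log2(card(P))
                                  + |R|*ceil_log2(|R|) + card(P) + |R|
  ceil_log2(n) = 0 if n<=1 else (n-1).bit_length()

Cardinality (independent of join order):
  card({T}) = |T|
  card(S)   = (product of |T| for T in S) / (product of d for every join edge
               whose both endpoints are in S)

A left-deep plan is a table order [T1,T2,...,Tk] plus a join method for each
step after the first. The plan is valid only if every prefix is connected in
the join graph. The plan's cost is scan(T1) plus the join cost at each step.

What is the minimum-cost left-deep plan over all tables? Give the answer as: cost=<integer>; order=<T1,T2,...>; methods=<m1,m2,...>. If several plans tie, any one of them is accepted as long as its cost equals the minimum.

cost=30520; order=A,D,C,B; methods=nl_idx,hash,hash

Selinger DP (subsets sized 1..n):
  {A}: scan cost=400, card=400
  {C}: scan cost=60, card=60
  {D}: scan cost=300, card=300
  {B}: scan cost=500, card=500
  {AC}: card=4800; try (C,hash)→1520, (A,merge)→4480, (C,merge)→4820, (A,hash)→7320, (C,nl_idx)→7600, (A,nl)→24060 …(+1); best=1520 via (C,hash)
  {AD}: card=1200; try (D,nl_idx)→5200, (D,hash)→6200, (A,merge)→7300, (D,merge)→7400, (A,hash)→7800, (A,nl)→120300 …(+1); best=5200 via (D,nl_idx)
  {BC}: card=7500; try (C,hash)→1720, (B,merge)→5480, (C,merge)→5920, (B,hash)→9120, (C,nl_idx)→11000, (B,nl)→30060 …(+1); best=1720 via (C,hash)
  {ACD}: card=14400; try (C,hash)→7120, (D,hash)→11720, (C,merge)→20020, (C,nl_idx)→26800, (D,nl_idx)→59120, (D,merge)→71720 …(+2); best=7120 via (C,hash)
  {ABC}: card=600000; try (B,hash)→15320, (A,hash)→16420, (B,merge)→73720, (A,merge)→110720, (B,nl)→2401520, (A,nl)→3001720; best=15320 via (B,hash)
  {ABCD}: card=1800000; try (B,hash)→30520, (B,merge)→228120, (D,hash)→620720, (B,nl)→7207120, (D,nl_idx)→7215320, (D,merge)→12618320 …(+1); best=30520 via (B,hash)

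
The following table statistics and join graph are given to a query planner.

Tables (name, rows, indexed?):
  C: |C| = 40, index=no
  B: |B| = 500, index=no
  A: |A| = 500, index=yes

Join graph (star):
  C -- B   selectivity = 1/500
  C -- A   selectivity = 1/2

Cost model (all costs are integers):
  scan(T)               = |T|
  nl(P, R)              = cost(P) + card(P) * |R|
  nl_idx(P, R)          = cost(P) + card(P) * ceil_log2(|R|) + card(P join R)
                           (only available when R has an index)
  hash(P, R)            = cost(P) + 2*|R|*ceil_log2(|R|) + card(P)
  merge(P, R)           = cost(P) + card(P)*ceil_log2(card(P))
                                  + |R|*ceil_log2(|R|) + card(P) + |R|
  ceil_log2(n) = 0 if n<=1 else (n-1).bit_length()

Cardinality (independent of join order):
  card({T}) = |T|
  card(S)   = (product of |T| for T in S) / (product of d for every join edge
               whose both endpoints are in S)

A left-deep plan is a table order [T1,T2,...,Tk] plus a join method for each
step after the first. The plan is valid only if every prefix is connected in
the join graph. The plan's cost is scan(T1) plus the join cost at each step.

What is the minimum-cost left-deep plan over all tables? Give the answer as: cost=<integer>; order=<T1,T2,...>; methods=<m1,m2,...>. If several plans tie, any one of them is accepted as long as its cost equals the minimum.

Selinger DP (subsets sized 1..n):
  {C}: scan cost=40, card=40
  {B}: scan cost=500, card=500
  {A}: scan cost=500, card=500
  {BC}: card=40; try (C,hash)→1480, (B,merge)→5320, (C,merge)→5780, (B,hash)→9080, (B,nl)→20040, (C,nl)→20500; best=1480 via (C,hash)
  {AC}: card=10000; try (C,hash)→1480, (A,merge)→5320, (C,merge)→5780, (A,hash)→9080, (A,nl_idx)→10400, (A,nl)→20040 …(+1); best=1480 via (C,hash)
  {ABC}: card=10000; try (A,merge)→6760, (A,hash)→10520, (A,nl_idx)→11840, (B,hash)→20480, (A,nl)→21480, (B,merge)→156480 …(+1); best=6760 via (A,merge)

cost=6760; order=B,C,A; methods=hash,merge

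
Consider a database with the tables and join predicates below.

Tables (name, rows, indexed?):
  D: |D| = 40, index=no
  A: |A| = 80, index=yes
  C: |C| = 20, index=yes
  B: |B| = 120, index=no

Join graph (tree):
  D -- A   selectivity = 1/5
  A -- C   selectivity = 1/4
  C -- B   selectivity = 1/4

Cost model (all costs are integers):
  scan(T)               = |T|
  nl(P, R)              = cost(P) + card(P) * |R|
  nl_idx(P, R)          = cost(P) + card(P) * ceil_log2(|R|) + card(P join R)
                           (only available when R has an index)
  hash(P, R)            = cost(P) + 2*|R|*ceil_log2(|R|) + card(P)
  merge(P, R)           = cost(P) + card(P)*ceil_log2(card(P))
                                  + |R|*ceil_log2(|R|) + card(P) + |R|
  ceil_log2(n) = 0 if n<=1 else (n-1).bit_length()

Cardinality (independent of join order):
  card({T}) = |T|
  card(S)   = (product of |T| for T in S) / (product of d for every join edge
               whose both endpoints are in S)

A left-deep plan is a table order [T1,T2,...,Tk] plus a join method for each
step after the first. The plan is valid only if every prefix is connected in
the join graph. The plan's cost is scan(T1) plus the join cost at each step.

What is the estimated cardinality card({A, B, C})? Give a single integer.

Tables in S: A(80), B(120), C(20)
Edges inside S: A-C(d=4), C-B(d=4)
numerator = 80 * 120 * 20 = 192000
denominator = 4 * 4 = 16
card(S) = 192000 / 16 = 12000

12000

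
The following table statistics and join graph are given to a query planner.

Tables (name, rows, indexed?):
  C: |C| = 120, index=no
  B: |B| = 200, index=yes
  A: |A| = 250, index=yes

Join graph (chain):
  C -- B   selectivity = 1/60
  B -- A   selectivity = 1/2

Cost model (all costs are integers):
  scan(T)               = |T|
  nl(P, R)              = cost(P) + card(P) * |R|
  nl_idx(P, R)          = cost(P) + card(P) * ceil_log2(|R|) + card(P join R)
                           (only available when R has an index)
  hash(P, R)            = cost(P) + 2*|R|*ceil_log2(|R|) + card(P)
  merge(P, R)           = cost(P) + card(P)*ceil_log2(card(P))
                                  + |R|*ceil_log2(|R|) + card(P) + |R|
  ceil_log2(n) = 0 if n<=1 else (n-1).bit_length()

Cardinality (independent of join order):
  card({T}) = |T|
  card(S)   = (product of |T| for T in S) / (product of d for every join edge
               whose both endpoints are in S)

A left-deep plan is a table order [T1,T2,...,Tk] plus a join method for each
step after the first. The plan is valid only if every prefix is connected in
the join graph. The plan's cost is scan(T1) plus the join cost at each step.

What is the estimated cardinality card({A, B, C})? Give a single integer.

Tables in S: A(250), B(200), C(120)
Edges inside S: C-B(d=60), B-A(d=2)
numerator = 250 * 200 * 120 = 6000000
denominator = 60 * 2 = 120
card(S) = 6000000 / 120 = 50000

50000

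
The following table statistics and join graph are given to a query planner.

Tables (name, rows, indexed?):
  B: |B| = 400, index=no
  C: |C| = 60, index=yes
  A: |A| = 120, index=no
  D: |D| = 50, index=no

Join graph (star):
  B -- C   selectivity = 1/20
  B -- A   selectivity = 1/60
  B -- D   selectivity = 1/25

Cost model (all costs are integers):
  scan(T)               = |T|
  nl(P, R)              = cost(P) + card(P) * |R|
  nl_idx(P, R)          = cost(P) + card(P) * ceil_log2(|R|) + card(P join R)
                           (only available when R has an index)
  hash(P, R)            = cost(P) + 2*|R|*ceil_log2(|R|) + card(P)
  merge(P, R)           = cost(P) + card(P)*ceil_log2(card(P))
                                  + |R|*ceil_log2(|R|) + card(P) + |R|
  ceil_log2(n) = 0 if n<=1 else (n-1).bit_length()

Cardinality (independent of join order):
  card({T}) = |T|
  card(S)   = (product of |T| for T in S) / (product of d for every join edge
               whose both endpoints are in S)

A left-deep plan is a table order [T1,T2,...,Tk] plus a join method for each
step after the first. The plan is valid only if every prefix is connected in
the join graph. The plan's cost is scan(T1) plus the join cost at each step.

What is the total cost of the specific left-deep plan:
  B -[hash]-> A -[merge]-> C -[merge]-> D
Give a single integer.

43250

step 1: scan B: cost=400, card=400
step 2: join A via hash
    card(P join A) = 400*120/(60) = 800
    cost = 400 + 2*120*7 + 400 = 2480
step 3: join C via merge
    card(P join C) = 800*60/(20) = 2400
    cost = 2480 + 800*10 + 60*6 + 800 + 60 = 11700
step 4: join D via merge
    card(P join D) = 2400*50/(25) = 4800
    cost = 11700 + 2400*12 + 50*6 + 2400 + 50 = 43250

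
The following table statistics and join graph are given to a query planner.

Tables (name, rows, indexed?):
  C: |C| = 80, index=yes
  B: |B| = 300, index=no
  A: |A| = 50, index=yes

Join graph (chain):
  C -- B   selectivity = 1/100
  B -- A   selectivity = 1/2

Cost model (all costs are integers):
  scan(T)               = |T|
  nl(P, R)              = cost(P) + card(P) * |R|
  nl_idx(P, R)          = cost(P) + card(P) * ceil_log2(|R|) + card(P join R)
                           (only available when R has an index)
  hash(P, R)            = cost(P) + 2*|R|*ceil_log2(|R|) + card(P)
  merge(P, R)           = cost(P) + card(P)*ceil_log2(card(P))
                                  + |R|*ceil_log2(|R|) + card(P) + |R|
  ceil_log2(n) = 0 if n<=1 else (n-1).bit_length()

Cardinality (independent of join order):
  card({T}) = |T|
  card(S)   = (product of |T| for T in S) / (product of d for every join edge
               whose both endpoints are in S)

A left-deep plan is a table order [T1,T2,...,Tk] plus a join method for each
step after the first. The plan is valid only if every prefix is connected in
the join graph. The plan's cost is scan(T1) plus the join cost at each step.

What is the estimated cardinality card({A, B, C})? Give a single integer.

6000

Tables in S: A(50), B(300), C(80)
Edges inside S: C-B(d=100), B-A(d=2)
numerator = 50 * 300 * 80 = 1200000
denominator = 100 * 2 = 200
card(S) = 1200000 / 200 = 6000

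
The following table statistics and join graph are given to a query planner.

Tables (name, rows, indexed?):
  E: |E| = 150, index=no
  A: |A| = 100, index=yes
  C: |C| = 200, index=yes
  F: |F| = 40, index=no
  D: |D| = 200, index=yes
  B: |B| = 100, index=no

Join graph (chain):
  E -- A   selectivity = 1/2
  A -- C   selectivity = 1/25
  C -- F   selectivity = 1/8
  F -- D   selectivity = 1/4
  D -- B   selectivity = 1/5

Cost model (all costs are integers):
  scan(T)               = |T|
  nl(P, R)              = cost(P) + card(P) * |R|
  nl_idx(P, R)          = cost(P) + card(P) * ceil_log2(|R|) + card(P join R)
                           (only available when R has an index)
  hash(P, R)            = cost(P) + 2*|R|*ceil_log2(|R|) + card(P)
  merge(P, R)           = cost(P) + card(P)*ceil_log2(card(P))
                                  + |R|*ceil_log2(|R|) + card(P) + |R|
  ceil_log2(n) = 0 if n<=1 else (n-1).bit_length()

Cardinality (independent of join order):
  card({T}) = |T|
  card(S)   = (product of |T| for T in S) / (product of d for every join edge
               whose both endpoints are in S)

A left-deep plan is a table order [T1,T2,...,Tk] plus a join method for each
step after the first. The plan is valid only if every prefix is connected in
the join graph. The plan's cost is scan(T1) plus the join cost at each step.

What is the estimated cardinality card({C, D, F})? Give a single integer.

Tables in S: C(200), D(200), F(40)
Edges inside S: C-F(d=8), F-D(d=4)
numerator = 200 * 200 * 40 = 1600000
denominator = 8 * 4 = 32
card(S) = 1600000 / 32 = 50000

50000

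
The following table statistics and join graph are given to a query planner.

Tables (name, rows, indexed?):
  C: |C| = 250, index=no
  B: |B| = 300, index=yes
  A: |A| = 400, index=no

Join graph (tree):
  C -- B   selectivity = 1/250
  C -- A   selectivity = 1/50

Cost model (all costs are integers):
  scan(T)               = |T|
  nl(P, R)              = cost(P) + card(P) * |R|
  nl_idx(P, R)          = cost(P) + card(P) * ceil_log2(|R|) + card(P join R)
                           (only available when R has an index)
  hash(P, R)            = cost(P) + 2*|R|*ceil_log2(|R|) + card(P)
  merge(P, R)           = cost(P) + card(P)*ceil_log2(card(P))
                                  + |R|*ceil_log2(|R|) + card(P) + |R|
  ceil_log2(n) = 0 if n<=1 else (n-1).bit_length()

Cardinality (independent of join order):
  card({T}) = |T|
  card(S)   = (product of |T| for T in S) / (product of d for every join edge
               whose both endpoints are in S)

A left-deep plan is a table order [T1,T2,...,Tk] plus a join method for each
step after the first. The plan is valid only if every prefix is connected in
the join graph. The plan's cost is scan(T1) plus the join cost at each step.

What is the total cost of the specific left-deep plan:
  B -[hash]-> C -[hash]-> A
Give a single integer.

12100

step 1: scan B: cost=300, card=300
step 2: join C via hash
    card(P join C) = 300*250/(250) = 300
    cost = 300 + 2*250*8 + 300 = 4600
step 3: join A via hash
    card(P join A) = 300*400/(50) = 2400
    cost = 4600 + 2*400*9 + 300 = 12100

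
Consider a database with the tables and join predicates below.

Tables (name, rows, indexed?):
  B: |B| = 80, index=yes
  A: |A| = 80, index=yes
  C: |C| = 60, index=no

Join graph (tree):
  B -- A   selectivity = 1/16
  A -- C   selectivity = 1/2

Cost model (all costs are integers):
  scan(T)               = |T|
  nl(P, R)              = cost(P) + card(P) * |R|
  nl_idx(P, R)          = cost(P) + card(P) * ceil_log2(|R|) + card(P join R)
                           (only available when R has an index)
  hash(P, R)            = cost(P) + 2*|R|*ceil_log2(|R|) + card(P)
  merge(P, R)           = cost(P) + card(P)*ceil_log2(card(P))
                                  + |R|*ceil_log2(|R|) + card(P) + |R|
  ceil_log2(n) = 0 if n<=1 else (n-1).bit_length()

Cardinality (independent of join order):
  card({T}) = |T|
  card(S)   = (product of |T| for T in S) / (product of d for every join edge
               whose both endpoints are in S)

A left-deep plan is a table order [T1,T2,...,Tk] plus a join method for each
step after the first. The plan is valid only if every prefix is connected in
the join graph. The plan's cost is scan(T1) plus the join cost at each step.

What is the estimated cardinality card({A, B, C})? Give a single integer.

Tables in S: A(80), B(80), C(60)
Edges inside S: B-A(d=16), A-C(d=2)
numerator = 80 * 80 * 60 = 384000
denominator = 16 * 2 = 32
card(S) = 384000 / 32 = 12000

12000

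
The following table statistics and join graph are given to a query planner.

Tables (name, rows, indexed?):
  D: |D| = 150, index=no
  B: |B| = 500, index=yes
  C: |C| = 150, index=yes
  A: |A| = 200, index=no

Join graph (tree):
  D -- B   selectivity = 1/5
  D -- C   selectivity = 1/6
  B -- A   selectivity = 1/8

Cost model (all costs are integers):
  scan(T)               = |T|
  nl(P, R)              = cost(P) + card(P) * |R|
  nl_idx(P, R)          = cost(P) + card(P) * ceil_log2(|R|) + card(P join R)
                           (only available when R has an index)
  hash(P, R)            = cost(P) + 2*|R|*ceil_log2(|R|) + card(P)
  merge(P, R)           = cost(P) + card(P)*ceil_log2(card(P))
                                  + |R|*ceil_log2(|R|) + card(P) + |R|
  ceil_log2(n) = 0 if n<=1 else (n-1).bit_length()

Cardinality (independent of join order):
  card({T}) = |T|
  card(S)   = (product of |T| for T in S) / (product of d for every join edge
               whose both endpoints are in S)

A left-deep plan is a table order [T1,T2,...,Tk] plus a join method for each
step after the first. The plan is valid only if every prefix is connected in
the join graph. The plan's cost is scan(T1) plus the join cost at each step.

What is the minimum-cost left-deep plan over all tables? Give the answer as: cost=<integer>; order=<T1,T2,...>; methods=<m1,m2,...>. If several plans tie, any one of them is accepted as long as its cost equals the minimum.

cost=393650; order=C,D,B,A; methods=hash,hash,hash

Selinger DP (subsets sized 1..n):
  {D}: scan cost=150, card=150
  {B}: scan cost=500, card=500
  {C}: scan cost=150, card=150
  {A}: scan cost=200, card=200
  {BD}: card=15000; try (D,hash)→3400, (B,merge)→6500, (D,merge)→6850, (B,hash)→9300, (B,nl_idx)→16500, (B,nl)→75150 …(+1); best=3400 via (D,hash)
  {CD}: card=3750; try (D,hash)→2700, (C,hash)→2700, (D,merge)→2850, (C,merge)→2850, (C,nl_idx)→5100, (D,nl)→22650 …(+1); best=2700 via (D,hash)
  {AB}: card=12500; try (A,hash)→4200, (B,merge)→7000, (A,merge)→7300, (B,hash)→9400, (B,nl_idx)→14500, (B,nl)→100200 …(+1); best=4200 via (A,hash)
  {BCD}: card=375000; try (B,hash)→15450, (C,hash)→20800, (B,merge)→56450, (C,merge)→229750, (B,nl_idx)→411450, (C,nl_idx)→498400 …(+2); best=15450 via (B,hash)
  {ABD}: card=375000; try (D,hash)→19100, (A,hash)→21600, (D,merge)→193050, (A,merge)→230200, (D,nl)→1879200, (A,nl)→3003400; best=19100 via (D,hash)
  {ABCD}: card=9375000; try (A,hash)→393650, (C,hash)→396500, (A,merge)→7517250, (C,merge)→7520450, (C,nl_idx)→12394100, (C,nl)→56269100 …(+1); best=393650 via (A,hash)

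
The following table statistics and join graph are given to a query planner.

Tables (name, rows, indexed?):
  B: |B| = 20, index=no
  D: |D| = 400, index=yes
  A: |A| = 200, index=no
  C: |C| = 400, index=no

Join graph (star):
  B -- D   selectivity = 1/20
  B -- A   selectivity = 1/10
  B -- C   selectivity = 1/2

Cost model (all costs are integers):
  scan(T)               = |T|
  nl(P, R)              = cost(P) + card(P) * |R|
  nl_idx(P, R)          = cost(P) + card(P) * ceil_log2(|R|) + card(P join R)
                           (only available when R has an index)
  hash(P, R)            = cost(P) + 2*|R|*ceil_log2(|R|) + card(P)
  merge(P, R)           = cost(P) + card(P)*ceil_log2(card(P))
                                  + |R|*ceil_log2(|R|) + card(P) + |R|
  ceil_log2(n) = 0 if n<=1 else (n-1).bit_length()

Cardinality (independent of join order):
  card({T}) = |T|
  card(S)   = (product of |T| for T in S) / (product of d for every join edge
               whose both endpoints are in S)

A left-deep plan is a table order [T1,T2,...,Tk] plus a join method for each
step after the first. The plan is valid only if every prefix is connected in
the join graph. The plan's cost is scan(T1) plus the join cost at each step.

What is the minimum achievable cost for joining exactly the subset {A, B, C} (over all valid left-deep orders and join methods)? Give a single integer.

8200

Selinger DP over subsets of {A,B,C}:
  {B}: scan cost=20, card=20
  {A}: scan cost=200, card=200
  {C}: scan cost=400, card=400
  {AB}: card=400; try (B,hash)→600, (A,merge)→1940, (B,merge)→2120, (A,hash)→3240, (A,nl)→4020, (B,nl)→4200; best=600 via (B,hash)
  {BC}: card=4000; try (B,hash)→1000, (C,merge)→4140, (B,merge)→4520, (C,hash)→7240, (C,nl)→8020, (B,nl)→8400; best=1000 via (B,hash)
  {ABC}: card=80000; try (C,hash)→8200, (A,hash)→8200, (C,merge)→8600, (A,merge)→54800, (C,nl)→160600, (A,nl)→801000; best=8200 via (C,hash)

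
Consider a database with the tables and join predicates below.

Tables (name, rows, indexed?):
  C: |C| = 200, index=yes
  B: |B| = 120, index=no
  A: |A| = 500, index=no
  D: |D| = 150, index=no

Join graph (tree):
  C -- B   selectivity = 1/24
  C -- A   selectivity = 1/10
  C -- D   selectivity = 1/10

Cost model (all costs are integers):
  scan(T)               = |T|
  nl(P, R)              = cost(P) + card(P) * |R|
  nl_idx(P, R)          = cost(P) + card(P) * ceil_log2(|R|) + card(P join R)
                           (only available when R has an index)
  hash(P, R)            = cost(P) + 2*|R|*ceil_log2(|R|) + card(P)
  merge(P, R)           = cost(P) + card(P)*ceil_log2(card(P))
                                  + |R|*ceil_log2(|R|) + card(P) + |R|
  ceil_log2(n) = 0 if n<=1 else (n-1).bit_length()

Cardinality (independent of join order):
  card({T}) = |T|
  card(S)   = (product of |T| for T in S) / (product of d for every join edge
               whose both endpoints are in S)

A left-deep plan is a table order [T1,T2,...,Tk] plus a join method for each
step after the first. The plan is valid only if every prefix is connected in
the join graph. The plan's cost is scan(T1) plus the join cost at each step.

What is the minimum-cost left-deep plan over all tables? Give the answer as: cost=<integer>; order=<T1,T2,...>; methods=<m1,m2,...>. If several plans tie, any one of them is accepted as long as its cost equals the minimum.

cost=29480; order=B,C,D,A; methods=nl_idx,hash,hash

Selinger DP (subsets sized 1..n):
  {C}: scan cost=200, card=200
  {B}: scan cost=120, card=120
  {A}: scan cost=500, card=500
  {D}: scan cost=150, card=150
  {BC}: card=1000; try (C,nl_idx)→2080, (B,hash)→2080, (C,merge)→2880, (B,merge)→2960, (C,hash)→3440, (C,nl)→24120 …(+1); best=2080 via (C,nl_idx)
  {AC}: card=10000; try (C,hash)→4200, (A,merge)→7000, (C,merge)→7300, (A,hash)→9400, (C,nl_idx)→14500, (A,nl)→100200 …(+1); best=4200 via (C,hash)
  {CD}: card=3000; try (D,hash)→2800, (C,merge)→3300, (D,merge)→3350, (C,hash)→3500, (C,nl_idx)→4350, (C,nl)→30150 …(+1); best=2800 via (D,hash)
  {ABC}: card=50000; try (A,hash)→12080, (B,hash)→15880, (A,merge)→18080, (B,merge)→155160, (A,nl)→502080, (B,nl)→1204200; best=12080 via (A,hash)
  {BCD}: card=15000; try (D,hash)→5480, (B,hash)→7480, (D,merge)→14430, (B,merge)→42760, (D,nl)→152080, (B,nl)→362800; best=5480 via (D,hash)
  {ACD}: card=150000; try (A,hash)→14800, (D,hash)→16600, (A,merge)→46800, (D,merge)→155550, (A,nl)→1502800, (D,nl)→1504200; best=14800 via (A,hash)
  {ABCD}: card=750000; try (A,hash)→29480, (D,hash)→64480, (B,hash)→166480, (A,merge)→235480, (D,merge)→863430, (B,merge)→2865760 …(+3); best=29480 via (A,hash)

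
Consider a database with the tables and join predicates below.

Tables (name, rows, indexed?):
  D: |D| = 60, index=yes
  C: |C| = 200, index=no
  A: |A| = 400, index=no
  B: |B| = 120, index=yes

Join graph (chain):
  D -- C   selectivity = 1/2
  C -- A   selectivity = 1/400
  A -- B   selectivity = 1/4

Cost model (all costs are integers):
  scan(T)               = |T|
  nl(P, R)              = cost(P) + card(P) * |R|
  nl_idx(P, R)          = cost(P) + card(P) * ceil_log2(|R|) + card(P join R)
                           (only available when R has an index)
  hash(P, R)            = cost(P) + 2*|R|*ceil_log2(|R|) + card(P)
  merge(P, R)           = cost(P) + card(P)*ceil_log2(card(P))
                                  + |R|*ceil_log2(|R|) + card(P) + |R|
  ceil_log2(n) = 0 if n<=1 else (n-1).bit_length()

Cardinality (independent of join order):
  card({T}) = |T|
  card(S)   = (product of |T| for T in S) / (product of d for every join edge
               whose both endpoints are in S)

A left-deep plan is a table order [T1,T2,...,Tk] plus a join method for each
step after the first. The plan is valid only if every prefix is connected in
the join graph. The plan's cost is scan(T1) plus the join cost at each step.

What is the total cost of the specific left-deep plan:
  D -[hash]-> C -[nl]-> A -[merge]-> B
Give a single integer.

2488280

step 1: scan D: cost=60, card=60
step 2: join C via hash
    card(P join C) = 60*200/(2) = 6000
    cost = 60 + 2*200*8 + 60 = 3320
step 3: join A via nl
    card(P join A) = 6000*400/(400) = 6000
    cost = 3320 + 6000*400 = 2403320
step 4: join B via merge
    card(P join B) = 6000*120/(4) = 180000
    cost = 2403320 + 6000*13 + 120*7 + 6000 + 120 = 2488280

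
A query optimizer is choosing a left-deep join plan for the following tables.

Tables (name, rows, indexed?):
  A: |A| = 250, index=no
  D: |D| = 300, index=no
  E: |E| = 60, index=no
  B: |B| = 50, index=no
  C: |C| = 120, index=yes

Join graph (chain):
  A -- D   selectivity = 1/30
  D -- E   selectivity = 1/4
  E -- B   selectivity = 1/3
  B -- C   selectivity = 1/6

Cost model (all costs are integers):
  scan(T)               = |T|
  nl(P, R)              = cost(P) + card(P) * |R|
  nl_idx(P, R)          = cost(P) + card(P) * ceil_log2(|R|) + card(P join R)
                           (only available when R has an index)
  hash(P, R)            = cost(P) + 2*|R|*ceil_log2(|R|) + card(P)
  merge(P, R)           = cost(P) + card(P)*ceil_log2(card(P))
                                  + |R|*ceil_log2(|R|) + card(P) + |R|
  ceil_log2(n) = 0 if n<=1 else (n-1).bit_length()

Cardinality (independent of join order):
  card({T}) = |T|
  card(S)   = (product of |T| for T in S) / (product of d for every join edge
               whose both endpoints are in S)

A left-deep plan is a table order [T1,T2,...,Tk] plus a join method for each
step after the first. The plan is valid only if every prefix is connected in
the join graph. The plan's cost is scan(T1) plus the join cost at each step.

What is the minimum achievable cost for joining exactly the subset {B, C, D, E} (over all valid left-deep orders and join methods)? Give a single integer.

27960

Selinger DP over subsets of {B,C,D,E}:
  {D}: scan cost=300, card=300
  {E}: scan cost=60, card=60
  {B}: scan cost=50, card=50
  {C}: scan cost=120, card=120
  {DE}: card=4500; try (E,hash)→1320, (D,merge)→3480, (E,merge)→3720, (D,hash)→5520, (D,nl)→18060, (E,nl)→18300; best=1320 via (E,hash)
  {BE}: card=1000; try (B,hash)→720, (E,hash)→820, (E,merge)→820, (B,merge)→830, (E,nl)→3050, (B,nl)→3060; best=720 via (B,hash)
  {BC}: card=1000; try (B,hash)→840, (C,merge)→1360, (C,nl_idx)→1400, (B,merge)→1430, (C,hash)→1780, (C,nl)→6050 …(+1); best=840 via (B,hash)
  {BDE}: card=75000; try (B,hash)→6420, (D,hash)→7120, (D,merge)→14720, (B,merge)→64670, (B,nl)→226320, (D,nl)→300720; best=6420 via (B,hash)
  {BCE}: card=20000; try (E,hash)→2560, (C,hash)→3400, (E,merge)→12260, (C,merge)→12680, (C,nl_idx)→27720, (E,nl)→60840 …(+1); best=2560 via (E,hash)
  {BCDE}: card=1500000; try (D,hash)→27960, (C,hash)→83100, (D,merge)→325560, (C,merge)→1357380, (C,nl_idx)→2031420, (D,nl)→6002560 …(+1); best=27960 via (D,hash)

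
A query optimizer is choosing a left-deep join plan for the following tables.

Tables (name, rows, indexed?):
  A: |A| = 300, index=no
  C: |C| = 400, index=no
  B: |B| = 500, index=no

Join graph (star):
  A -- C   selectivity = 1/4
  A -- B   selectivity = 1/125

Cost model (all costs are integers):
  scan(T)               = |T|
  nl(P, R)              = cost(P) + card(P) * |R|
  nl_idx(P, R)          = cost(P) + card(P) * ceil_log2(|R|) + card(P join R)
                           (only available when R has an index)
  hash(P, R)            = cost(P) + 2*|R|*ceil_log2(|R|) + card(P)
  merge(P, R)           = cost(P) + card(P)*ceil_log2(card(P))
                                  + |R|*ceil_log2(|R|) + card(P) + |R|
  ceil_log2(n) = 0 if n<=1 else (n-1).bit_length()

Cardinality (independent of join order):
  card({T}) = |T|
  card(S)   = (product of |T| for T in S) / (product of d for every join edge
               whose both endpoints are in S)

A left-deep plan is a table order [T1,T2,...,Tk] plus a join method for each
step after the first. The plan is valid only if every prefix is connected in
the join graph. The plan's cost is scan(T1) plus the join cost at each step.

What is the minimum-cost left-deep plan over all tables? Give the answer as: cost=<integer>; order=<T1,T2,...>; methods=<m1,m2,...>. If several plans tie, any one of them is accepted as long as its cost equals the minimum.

Selinger DP (subsets sized 1..n):
  {A}: scan cost=300, card=300
  {C}: scan cost=400, card=400
  {B}: scan cost=500, card=500
  {AC}: card=30000; try (A,hash)→6200, (C,merge)→7300, (A,merge)→7400, (C,hash)→7800, (C,nl)→120300, (A,nl)→120400; best=6200 via (A,hash)
  {AB}: card=1200; try (A,hash)→6400, (B,merge)→8300, (A,merge)→8500, (B,hash)→9600, (B,nl)→150300, (A,nl)→150500; best=6400 via (A,hash)
  {ABC}: card=120000; try (C,hash)→14800, (C,merge)→24800, (B,hash)→45200, (C,nl)→486400, (B,merge)→491200, (B,nl)→15006200; best=14800 via (C,hash)

cost=14800; order=B,A,C; methods=hash,hash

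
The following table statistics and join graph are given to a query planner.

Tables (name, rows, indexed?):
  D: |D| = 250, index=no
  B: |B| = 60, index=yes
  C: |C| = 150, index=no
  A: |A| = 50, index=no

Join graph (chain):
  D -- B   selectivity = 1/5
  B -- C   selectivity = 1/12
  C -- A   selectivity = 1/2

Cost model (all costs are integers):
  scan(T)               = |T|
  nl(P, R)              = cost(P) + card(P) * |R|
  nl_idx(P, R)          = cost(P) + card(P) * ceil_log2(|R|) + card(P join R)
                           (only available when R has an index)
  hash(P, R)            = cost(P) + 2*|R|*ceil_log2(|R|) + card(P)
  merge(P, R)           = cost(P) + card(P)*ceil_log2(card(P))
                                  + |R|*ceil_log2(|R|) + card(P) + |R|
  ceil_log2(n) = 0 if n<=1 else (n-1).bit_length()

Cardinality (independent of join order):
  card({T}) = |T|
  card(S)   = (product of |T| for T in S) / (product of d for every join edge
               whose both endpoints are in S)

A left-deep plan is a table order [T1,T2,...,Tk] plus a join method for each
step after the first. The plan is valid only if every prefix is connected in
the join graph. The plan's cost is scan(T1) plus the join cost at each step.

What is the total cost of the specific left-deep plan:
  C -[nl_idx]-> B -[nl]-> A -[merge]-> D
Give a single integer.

step 1: scan C: cost=150, card=150
step 2: join B via nl_idx
    card(P join B) = 150*60/(12) = 750
    cost = 150 + 150*6 + 750 = 1800
step 3: join A via nl
    card(P join A) = 750*50/(2) = 18750
    cost = 1800 + 750*50 = 39300
step 4: join D via merge
    card(P join D) = 18750*250/(5) = 937500
    cost = 39300 + 18750*15 + 250*8 + 18750 + 250 = 341550

341550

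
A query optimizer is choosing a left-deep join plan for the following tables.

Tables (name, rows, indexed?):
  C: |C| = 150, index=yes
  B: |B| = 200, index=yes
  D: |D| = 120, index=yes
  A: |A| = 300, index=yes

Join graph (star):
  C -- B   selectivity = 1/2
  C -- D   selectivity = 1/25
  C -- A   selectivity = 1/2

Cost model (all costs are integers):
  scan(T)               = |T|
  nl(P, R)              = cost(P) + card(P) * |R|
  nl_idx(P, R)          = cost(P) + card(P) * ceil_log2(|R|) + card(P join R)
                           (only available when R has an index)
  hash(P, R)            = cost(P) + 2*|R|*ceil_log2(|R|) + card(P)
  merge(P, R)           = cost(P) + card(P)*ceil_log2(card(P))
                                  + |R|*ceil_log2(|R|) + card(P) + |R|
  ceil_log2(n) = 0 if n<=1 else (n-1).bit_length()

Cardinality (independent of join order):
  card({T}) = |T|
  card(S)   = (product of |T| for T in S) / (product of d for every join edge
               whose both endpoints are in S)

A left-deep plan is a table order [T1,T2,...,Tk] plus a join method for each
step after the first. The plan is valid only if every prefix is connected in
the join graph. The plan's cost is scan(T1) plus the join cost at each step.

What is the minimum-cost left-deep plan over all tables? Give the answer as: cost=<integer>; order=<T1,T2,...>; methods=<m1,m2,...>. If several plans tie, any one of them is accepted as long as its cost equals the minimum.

Selinger DP (subsets sized 1..n):
  {C}: scan cost=150, card=150
  {B}: scan cost=200, card=200
  {D}: scan cost=120, card=120
  {A}: scan cost=300, card=300
  {BC}: card=15000; try (C,hash)→2800, (B,merge)→3300, (C,merge)→3350, (B,hash)→3500, (B,nl_idx)→16350, (C,nl_idx)→16800 …(+2); best=2800 via (C,hash)
  {CD}: card=720; try (C,nl_idx)→1800, (D,nl_idx)→1920, (D,hash)→1980, (C,merge)→2430, (D,merge)→2460, (C,hash)→2640 …(+2); best=1800 via (C,nl_idx)
  {AC}: card=22500; try (C,hash)→3000, (A,merge)→4500, (C,merge)→4650, (A,hash)→5700, (A,nl_idx)→24000, (C,nl_idx)→25200 …(+2); best=3000 via (C,hash)
  {BCD}: card=72000; try (B,hash)→5720, (B,merge)→11520, (D,hash)→19480, (B,nl_idx)→79560, (B,nl)→145800, (D,nl_idx)→179800 …(+2); best=5720 via (B,hash)
  {ABC}: card=2250000; try (A,hash)→23200, (B,hash)→28700, (A,merge)→230800, (B,merge)→364800, (A,nl_idx)→2387800, (B,nl_idx)→2433000 …(+2); best=23200 via (A,hash)
  {ACD}: card=108000; try (A,hash)→7920, (A,merge)→12720, (D,hash)→27180, (A,nl_idx)→116280, (A,nl)→217800, (D,nl_idx)→268500 …(+2); best=7920 via (A,hash)
  {ABCD}: card=10800000; try (A,hash)→83120, (B,hash)→119120, (A,merge)→1304720, (B,merge)→1953720, (D,hash)→2274880, (A,nl_idx)→11453720 …(+6); best=83120 via (A,hash)

cost=83120; order=D,C,B,A; methods=nl_idx,hash,hash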